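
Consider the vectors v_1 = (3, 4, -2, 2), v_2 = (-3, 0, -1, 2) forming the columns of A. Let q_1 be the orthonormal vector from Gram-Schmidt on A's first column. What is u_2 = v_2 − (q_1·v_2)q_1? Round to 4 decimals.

u_2 = (-2.7273, 0.3636, -1.1818, 2.1818)

v_1 = (3, 4, -2, 2); ‖v_1‖ = 5.7446, so q_1 = (0.5222, 0.6963, -0.3482, 0.3482).
q_1·v_2 = 0.5222·(-3) + 0.6963·0 + (-0.3482)·(-1) + 0.3482·2 = -0.5222.
u_2 = v_2 + 0.5222·q_1 = (-2.7273, 0.3636, -1.1818, 2.1818).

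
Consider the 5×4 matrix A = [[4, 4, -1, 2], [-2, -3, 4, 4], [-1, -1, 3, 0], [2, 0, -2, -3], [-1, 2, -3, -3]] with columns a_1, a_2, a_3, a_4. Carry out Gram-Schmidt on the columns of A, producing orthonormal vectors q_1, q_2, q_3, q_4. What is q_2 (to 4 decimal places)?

a_1 = (4, -2, -1, 2, -1); ‖a_1‖ = 5.0990, so q_1 = (0.7845, -0.3922, -0.1961, 0.3922, -0.1961).
q_1·a_2 = 0.7845·4 + (-0.3922)·(-3) + (-0.1961)·(-1) + 0.3922·0 + (-0.1961)·2 = 4.1184.
u_2 = a_2 − 4.1184·q_1 = (0.7692, -1.3846, -0.1923, -1.6154, 2.8077).
‖u_2‖ = 3.6109, so q_2 = (0.2130, -0.3835, -0.0533, -0.4474, 0.7776).

q_2 = (0.2130, -0.3835, -0.0533, -0.4474, 0.7776)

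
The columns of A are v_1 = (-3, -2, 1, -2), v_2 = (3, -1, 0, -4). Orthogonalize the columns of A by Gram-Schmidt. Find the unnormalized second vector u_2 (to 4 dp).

v_1 = (-3, -2, 1, -2); ‖v_1‖ = 4.2426, so q_1 = (-0.7071, -0.4714, 0.2357, -0.4714).
q_1·v_2 = (-0.7071)·3 + (-0.4714)·(-1) + 0.2357·0 + (-0.4714)·(-4) = 0.2357.
u_2 = v_2 − 0.2357·q_1 = (3.1667, -0.8889, -0.0556, -3.8889).

u_2 = (3.1667, -0.8889, -0.0556, -3.8889)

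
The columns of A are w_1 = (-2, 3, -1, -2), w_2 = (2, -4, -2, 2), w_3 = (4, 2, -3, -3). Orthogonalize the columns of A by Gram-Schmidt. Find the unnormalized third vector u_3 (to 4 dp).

w_1 = (-2, 3, -1, -2); ‖w_1‖ = 4.2426, so e_1 = (-0.4714, 0.7071, -0.2357, -0.4714).
e_1·w_2 = (-0.4714)·2 + 0.7071·(-4) + (-0.2357)·(-2) + (-0.4714)·2 = -4.2426.
u_2 = w_2 + 4.2426·e_1 = (0.0000, -1.0000, -3.0000, 0.0000).
‖u_2‖ = 3.1623, so e_2 = (0.0000, -0.3162, -0.9487, 0.0000).
e_1·w_3 = (-0.4714)·4 + 0.7071·2 + (-0.2357)·(-3) + (-0.4714)·(-3) = 1.6499; e_2·w_3 = (0.0000)·4 + (-0.3162)·2 + (-0.9487)·(-3) + (0.0000)·(-3) = 2.2136.
u_3 = w_3 − 1.6499·e_1 − 2.2136·e_2 = (4.7778, 1.5333, -0.5111, -2.2222).

u_3 = (4.7778, 1.5333, -0.5111, -2.2222)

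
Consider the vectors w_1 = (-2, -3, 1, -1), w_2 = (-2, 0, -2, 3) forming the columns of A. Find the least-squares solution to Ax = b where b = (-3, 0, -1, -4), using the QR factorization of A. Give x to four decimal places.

x = (0.5866, -0.2008)

q_1 = w_1/‖w_1‖ = (-2, -3, 1, -1)/3.8730 = (-0.5164, -0.7746, 0.2582, -0.2582).
r_{12} = q_1·w_2 = -0.2582.
u_2 = w_2 + 0.2582·q_1 = (-2.1333, -0.2000, -1.9333, 2.9333).
‖u_2‖ = 4.1150, so q_2 = (-0.5184, -0.0486, -0.4698, 0.7128).
Qᵀb = (2.3238, -0.8262).
Back-substitute: x_2 = -0.8262/4.1150 = -0.2008.
x_1 = (2.3238 + 0.2582·(-0.2008))/3.8730 = 0.5866.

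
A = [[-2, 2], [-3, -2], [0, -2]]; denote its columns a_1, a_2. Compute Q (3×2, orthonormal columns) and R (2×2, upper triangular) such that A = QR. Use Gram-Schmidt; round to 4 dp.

Q = [[-0.5547, 0.6749], [-0.8321, -0.4499], [0.0000, -0.5849]], R = [[3.6056, 0.5547], [0.0000, 3.4194]]

a_1 = (-2, -3, 0); ‖a_1‖ = 3.6056, so q_1 = (-0.5547, -0.8321, 0.0000).
q_1·a_2 = (-0.5547)·2 + (-0.8321)·(-2) + 0.0000·(-2) = 0.5547.
u_2 = a_2 − 0.5547·q_1 = (2.3077, -1.5385, -2.0000).
‖u_2‖ = 3.4194, so q_2 = (0.6749, -0.4499, -0.5849).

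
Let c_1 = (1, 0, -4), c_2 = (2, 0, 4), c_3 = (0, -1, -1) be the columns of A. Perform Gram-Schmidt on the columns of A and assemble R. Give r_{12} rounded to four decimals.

q_1 = c_1/‖c_1‖ = (1, 0, -4)/4.1231 = (0.2425, 0.0000, -0.9701).
r_{12} = q_1·c_2 = -3.3955.

r_{12} = -3.3955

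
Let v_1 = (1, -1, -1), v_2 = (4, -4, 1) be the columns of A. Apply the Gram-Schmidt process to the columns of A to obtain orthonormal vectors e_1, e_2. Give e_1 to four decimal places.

v_1 = (1, -1, -1); ‖v_1‖ = 1.7321, so e_1 = (0.5774, -0.5774, -0.5774).

e_1 = (0.5774, -0.5774, -0.5774)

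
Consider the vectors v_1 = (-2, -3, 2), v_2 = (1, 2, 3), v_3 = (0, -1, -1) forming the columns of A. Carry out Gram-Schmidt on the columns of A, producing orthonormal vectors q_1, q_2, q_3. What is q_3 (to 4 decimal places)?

q_3 = (0.8498, -0.5230, 0.0654)

v_1 = (-2, -3, 2); ‖v_1‖ = 4.1231, so q_1 = (-0.4851, -0.7276, 0.4851).
q_1·v_2 = (-0.4851)·1 + (-0.7276)·2 + 0.4851·3 = -0.4851.
u_2 = v_2 + 0.4851·q_1 = (0.7647, 1.6471, 3.2353).
‖u_2‖ = 3.7101, so q_2 = (0.2061, 0.4439, 0.8720).
q_1·v_3 = (-0.4851)·0 + (-0.7276)·(-1) + 0.4851·(-1) = 0.2425; q_2·v_3 = 0.2061·0 + 0.4439·(-1) + 0.8720·(-1) = -1.3160.
u_3 = v_3 − 0.2425·q_1 + 1.3160·q_2 = (0.3889, -0.2393, 0.0299).
‖u_3‖ = 0.4576, so q_3 = (0.8498, -0.5230, 0.0654).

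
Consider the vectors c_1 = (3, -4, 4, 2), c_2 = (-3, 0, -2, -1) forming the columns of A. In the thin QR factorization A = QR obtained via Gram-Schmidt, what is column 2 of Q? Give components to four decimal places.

c_1 = (3, -4, 4, 2); ‖c_1‖ = 6.7082, so e_1 = (0.4472, -0.5963, 0.5963, 0.2981).
e_1·c_2 = 0.4472·(-3) + (-0.5963)·0 + 0.5963·(-2) + 0.2981·(-1) = -2.8324.
u_2 = c_2 + 2.8324·e_1 = (-1.7333, -1.6889, -0.3111, -0.1556).
‖u_2‖ = 2.4449, so e_2 = (-0.7089, -0.6908, -0.1272, -0.0636).

e_2 = (-0.7089, -0.6908, -0.1272, -0.0636)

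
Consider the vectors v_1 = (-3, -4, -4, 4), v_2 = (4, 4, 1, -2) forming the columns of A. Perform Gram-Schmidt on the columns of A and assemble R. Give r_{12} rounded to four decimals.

r_{12} = -5.2981

v_1 = (-3, -4, -4, 4); ‖v_1‖ = 7.5498, so q_1 = (-0.3974, -0.5298, -0.5298, 0.5298).
r_{12} = q_1·v_2 = -5.2981.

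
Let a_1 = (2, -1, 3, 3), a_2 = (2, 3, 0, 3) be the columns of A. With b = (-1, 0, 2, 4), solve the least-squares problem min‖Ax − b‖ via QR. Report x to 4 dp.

x = (0.6207, 0.1724)

a_1 = (2, -1, 3, 3); ‖a_1‖ = 4.7958, so q_1 = (0.4170, -0.2085, 0.6255, 0.6255).
q_1·a_2 = 0.4170·2 + (-0.2085)·3 + 0.6255·0 + 0.6255·3 = 2.0851.
u_2 = a_2 − 2.0851·q_1 = (1.1304, 3.4348, -1.3043, 1.6957).
‖u_2‖ = 4.2014, so q_2 = (0.2691, 0.8175, -0.3105, 0.4036).
Qᵀb = (3.3362, 0.7244).
Back-substitute: x_2 = 0.7244/4.2014 = 0.1724.
x_1 = (3.3362 − 2.0851·0.1724)/4.7958 = 0.6207.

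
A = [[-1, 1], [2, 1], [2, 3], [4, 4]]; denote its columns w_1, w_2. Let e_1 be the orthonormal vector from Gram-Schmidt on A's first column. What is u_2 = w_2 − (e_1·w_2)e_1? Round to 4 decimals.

u_2 = (1.9200, -0.8400, 1.1600, 0.3200)

e_1 = w_1/‖w_1‖ = (-1, 2, 2, 4)/5.0000 = (-0.2000, 0.4000, 0.4000, 0.8000).
r_{12} = e_1·w_2 = 4.6000.
u_2 = w_2 − 4.6000·e_1 = (1.9200, -0.8400, 1.1600, 0.3200).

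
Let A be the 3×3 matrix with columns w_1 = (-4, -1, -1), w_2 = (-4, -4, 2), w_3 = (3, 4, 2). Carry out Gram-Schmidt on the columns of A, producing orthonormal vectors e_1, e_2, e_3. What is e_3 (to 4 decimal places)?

w_1 = (-4, -1, -1); ‖w_1‖ = 4.2426, so e_1 = (-0.9428, -0.2357, -0.2357).
e_1·w_2 = (-0.9428)·(-4) + (-0.2357)·(-4) + (-0.2357)·2 = 4.2426.
u_2 = w_2 − 4.2426·e_1 = (0.0000, -3.0000, 3.0000).
‖u_2‖ = 4.2426, so e_2 = (0.0000, -0.7071, 0.7071).
e_1·w_3 = (-0.9428)·3 + (-0.2357)·4 + (-0.2357)·2 = -4.2426; e_2·w_3 = 0.0000·3 + (-0.7071)·4 + 0.7071·2 = -1.4142.
u_3 = w_3 + 4.2426·e_1 + 1.4142·e_2 = (-1.0000, 2.0000, 2.0000).
‖u_3‖ = 3.0000, so e_3 = (-0.3333, 0.6667, 0.6667).

e_3 = (-0.3333, 0.6667, 0.6667)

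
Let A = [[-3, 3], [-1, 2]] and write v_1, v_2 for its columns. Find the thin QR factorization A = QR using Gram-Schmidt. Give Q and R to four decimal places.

v_1 = (-3, -1); ‖v_1‖ = 3.1623, so e_1 = (-0.9487, -0.3162).
e_1·v_2 = (-0.9487)·3 + (-0.3162)·2 = -3.4785.
u_2 = v_2 + 3.4785·e_1 = (-0.3000, 0.9000).
‖u_2‖ = 0.9487, so e_2 = (-0.3162, 0.9487).

Q = [[-0.9487, -0.3162], [-0.3162, 0.9487]], R = [[3.1623, -3.4785], [0.0000, 0.9487]]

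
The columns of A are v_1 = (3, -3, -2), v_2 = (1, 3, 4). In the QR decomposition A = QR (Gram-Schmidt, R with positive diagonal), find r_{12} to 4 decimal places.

e_1 = v_1/‖v_1‖ = (3, -3, -2)/4.6904 = (0.6396, -0.6396, -0.4264).
r_{12} = e_1·v_2 = -2.9848.

r_{12} = -2.9848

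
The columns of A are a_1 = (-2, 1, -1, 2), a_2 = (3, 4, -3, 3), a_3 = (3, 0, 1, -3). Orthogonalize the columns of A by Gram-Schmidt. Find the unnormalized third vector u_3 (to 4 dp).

u_3 = (-0.3045, 0.7717, 0.0682, -0.6562)

e_1 = a_1/‖a_1‖ = (-2, 1, -1, 2)/3.1623 = (-0.6325, 0.3162, -0.3162, 0.6325).
r_{12} = e_1·a_2 = 2.2136.
u_2 = a_2 − 2.2136·e_1 = (4.4000, 3.3000, -2.3000, 1.6000).
‖u_2‖ = 6.1725, so e_2 = (0.7128, 0.5346, -0.3726, 0.2592).
r_{13} = e_1·a_3 = -4.1110; r_{23} = e_2·a_3 = 0.9883.
u_3 = a_3 + 4.1110·e_1 − 0.9883·e_2 = (-0.3045, 0.7717, 0.0682, -0.6562).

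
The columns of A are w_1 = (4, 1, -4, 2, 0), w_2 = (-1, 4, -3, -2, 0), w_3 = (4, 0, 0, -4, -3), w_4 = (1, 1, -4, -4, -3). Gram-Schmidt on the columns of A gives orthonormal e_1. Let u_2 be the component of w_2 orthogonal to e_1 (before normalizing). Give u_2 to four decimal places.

w_1 = (4, 1, -4, 2, 0); ‖w_1‖ = 6.0828, so e_1 = (0.6576, 0.1644, -0.6576, 0.3288, 0.0000).
e_1·w_2 = 0.6576·(-1) + 0.1644·4 + (-0.6576)·(-3) + 0.3288·(-2) + 0.0000·0 = 1.3152.
u_2 = w_2 − 1.3152·e_1 = (-1.8649, 3.7838, -2.1351, -2.4324, 0.0000).

u_2 = (-1.8649, 3.7838, -2.1351, -2.4324, 0.0000)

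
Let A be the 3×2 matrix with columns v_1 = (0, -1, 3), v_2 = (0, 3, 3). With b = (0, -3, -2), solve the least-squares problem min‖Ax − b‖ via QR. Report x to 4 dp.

x = (0.2500, -0.9167)

q_1 = v_1/‖v_1‖ = (0, -1, 3)/3.1623 = (0.0000, -0.3162, 0.9487).
r_{12} = q_1·v_2 = 1.8974.
u_2 = v_2 − 1.8974·q_1 = (0.0000, 3.6000, 1.2000).
‖u_2‖ = 3.7947, so q_2 = (0.0000, 0.9487, 0.3162).
Qᵀb = (-0.9487, -3.4785).
Back-substitute: x_2 = -3.4785/3.7947 = -0.9167.
x_1 = (-0.9487 − 1.8974·(-0.9167))/3.1623 = 0.2500.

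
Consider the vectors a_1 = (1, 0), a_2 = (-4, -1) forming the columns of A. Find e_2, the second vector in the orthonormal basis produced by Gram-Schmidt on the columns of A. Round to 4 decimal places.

e_2 = (0.0000, -1.0000)

a_1 = (1, 0); ‖a_1‖ = 1.0000, so e_1 = (1.0000, 0.0000).
e_1·a_2 = 1.0000·(-4) + 0.0000·(-1) = -4.0000.
u_2 = a_2 + 4.0000·e_1 = (0.0000, -1.0000).
‖u_2‖ = 1.0000, so e_2 = (0.0000, -1.0000).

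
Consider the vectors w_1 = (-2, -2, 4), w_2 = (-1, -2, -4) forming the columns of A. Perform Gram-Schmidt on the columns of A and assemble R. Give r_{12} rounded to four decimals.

r_{12} = -2.0412

w_1 = (-2, -2, 4); ‖w_1‖ = 4.8990, so e_1 = (-0.4082, -0.4082, 0.8165).
r_{12} = e_1·w_2 = -2.0412.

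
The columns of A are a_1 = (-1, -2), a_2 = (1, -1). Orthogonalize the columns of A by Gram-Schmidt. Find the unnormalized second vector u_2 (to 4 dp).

e_1 = a_1/‖a_1‖ = (-1, -2)/2.2361 = (-0.4472, -0.8944).
r_{12} = e_1·a_2 = 0.4472.
u_2 = a_2 − 0.4472·e_1 = (1.2000, -0.6000).

u_2 = (1.2000, -0.6000)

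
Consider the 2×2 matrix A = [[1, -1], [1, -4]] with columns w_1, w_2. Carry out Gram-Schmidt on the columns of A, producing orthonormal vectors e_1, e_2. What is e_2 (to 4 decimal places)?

e_2 = (0.7071, -0.7071)

e_1 = w_1/‖w_1‖ = (1, 1)/1.4142 = (0.7071, 0.7071).
r_{12} = e_1·w_2 = -3.5355.
u_2 = w_2 + 3.5355·e_1 = (1.5000, -1.5000).
‖u_2‖ = 2.1213, so e_2 = (0.7071, -0.7071).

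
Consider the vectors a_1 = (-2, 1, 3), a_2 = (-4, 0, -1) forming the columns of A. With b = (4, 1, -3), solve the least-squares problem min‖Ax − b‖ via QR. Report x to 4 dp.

a_1 = (-2, 1, 3); ‖a_1‖ = 3.7417, so e_1 = (-0.5345, 0.2673, 0.8018).
e_1·a_2 = (-0.5345)·(-4) + 0.2673·0 + 0.8018·(-1) = 1.3363.
u_2 = a_2 − 1.3363·e_1 = (-3.2857, -0.3571, -2.0714).
‖u_2‖ = 3.9005, so e_2 = (-0.8424, -0.0916, -0.5311).
Qᵀb = (-4.2762, -1.8679).
Back-substitute: x_2 = -1.8679/3.9005 = -0.4789.
x_1 = (-4.2762 − 1.3363·(-0.4789))/3.7417 = -0.9718.

x = (-0.9718, -0.4789)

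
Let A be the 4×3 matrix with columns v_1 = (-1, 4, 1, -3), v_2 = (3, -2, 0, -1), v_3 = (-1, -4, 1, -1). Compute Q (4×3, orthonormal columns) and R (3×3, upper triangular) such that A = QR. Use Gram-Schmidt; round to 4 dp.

Q = [[-0.1925, 0.7928, -0.5489], [0.7698, -0.2389, -0.5849], [0.1925, 0.0869, 0.3591], [-0.5774, -0.5539, -0.4771]], R = [[5.1962, -1.5396, -2.1170], [0.0000, 3.4102, 0.8037], [0.0000, 0.0000, 3.7246]]

v_1 = (-1, 4, 1, -3); ‖v_1‖ = 5.1962, so q_1 = (-0.1925, 0.7698, 0.1925, -0.5774).
q_1·v_2 = (-0.1925)·3 + 0.7698·(-2) + 0.1925·0 + (-0.5774)·(-1) = -1.5396.
u_2 = v_2 + 1.5396·q_1 = (2.7037, -0.8148, 0.2963, -1.8889).
‖u_2‖ = 3.4102, so q_2 = (0.7928, -0.2389, 0.0869, -0.5539).
q_1·v_3 = (-0.1925)·(-1) + 0.7698·(-4) + 0.1925·1 + (-0.5774)·(-1) = -2.1170; q_2·v_3 = 0.7928·(-1) + (-0.2389)·(-4) + 0.0869·1 + (-0.5539)·(-1) = 0.8037.
u_3 = v_3 + 2.1170·q_1 − 0.8037·q_2 = (-2.0446, -2.1783, 1.3376, -1.7771).
‖u_3‖ = 3.7246, so q_3 = (-0.5489, -0.5849, 0.3591, -0.4771).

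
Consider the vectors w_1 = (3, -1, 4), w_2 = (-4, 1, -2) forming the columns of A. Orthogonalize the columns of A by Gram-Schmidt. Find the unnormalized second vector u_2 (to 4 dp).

w_1 = (3, -1, 4); ‖w_1‖ = 5.0990, so e_1 = (0.5883, -0.1961, 0.7845).
e_1·w_2 = 0.5883·(-4) + (-0.1961)·1 + 0.7845·(-2) = -4.1184.
u_2 = w_2 + 4.1184·e_1 = (-1.5769, 0.1923, 1.2308).

u_2 = (-1.5769, 0.1923, 1.2308)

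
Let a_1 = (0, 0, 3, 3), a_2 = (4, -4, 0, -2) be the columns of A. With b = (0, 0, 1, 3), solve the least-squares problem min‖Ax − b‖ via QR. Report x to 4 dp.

a_1 = (0, 0, 3, 3); ‖a_1‖ = 4.2426, so e_1 = (0.0000, 0.0000, 0.7071, 0.7071).
e_1·a_2 = 0.0000·4 + 0.0000·(-4) + 0.7071·0 + 0.7071·(-2) = -1.4142.
u_2 = a_2 + 1.4142·e_1 = (4.0000, -4.0000, 1.0000, -1.0000).
‖u_2‖ = 5.8310, so e_2 = (0.6860, -0.6860, 0.1715, -0.1715).
Qᵀb = (2.8284, -0.3430).
Back-substitute: x_2 = -0.3430/5.8310 = -0.0588.
x_1 = (2.8284 + 1.4142·(-0.0588))/4.2426 = 0.6471.

x = (0.6471, -0.0588)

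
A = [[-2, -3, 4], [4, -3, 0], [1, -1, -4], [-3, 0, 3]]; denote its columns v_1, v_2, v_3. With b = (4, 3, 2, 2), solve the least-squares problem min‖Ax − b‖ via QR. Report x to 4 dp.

q_1 = v_1/‖v_1‖ = (-2, 4, 1, -3)/5.4772 = (-0.3651, 0.7303, 0.1826, -0.5477).
r_{12} = q_1·v_2 = -1.2780.
u_2 = v_2 + 1.2780·q_1 = (-3.4667, -2.0667, -0.7667, -0.7000).
‖u_2‖ = 4.1673, so q_2 = (-0.8319, -0.4959, -0.1840, -0.1680).
r_{13} = q_1·v_3 = -3.8341; r_{23} = q_2·v_3 = -3.0955.
u_3 = v_3 + 3.8341·q_1 + 3.0955·q_2 = (0.0250, 1.2649, -3.8695, 0.3800).
‖u_3‖ = 4.0887, so q_3 = (0.0061, 0.3094, -0.9464, 0.0929).
Qᵀb = (0.0000, -5.5191, -0.7544).
Back-substitute: x_3 = -0.7544/4.0887 = -0.1845.
x_2 = (-5.5191 + 3.0955·(-0.1845))/4.1673 = -1.4614.
x_1 = (0.0000 + 1.2780·(-1.4614) + 3.8341·(-0.1845))/5.4772 = -0.4701.

x = (-0.4701, -1.4614, -0.1845)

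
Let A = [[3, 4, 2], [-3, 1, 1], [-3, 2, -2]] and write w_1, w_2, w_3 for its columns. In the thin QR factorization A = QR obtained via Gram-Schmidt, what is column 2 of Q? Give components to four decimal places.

q_2 = (0.8066, 0.2933, 0.5133)

w_1 = (3, -3, -3); ‖w_1‖ = 5.1962, so q_1 = (0.5774, -0.5774, -0.5774).
q_1·w_2 = 0.5774·4 + (-0.5774)·1 + (-0.5774)·2 = 0.5774.
u_2 = w_2 − 0.5774·q_1 = (3.6667, 1.3333, 2.3333).
‖u_2‖ = 4.5461, so q_2 = (0.8066, 0.2933, 0.5133).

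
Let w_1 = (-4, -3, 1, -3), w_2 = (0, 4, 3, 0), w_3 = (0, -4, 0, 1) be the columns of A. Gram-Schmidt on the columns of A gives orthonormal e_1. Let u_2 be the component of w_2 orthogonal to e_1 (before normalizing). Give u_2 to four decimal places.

u_2 = (-1.0286, 3.2286, 3.2571, -0.7714)

e_1 = w_1/‖w_1‖ = (-4, -3, 1, -3)/5.9161 = (-0.6761, -0.5071, 0.1690, -0.5071).
r_{12} = e_1·w_2 = -1.5213.
u_2 = w_2 + 1.5213·e_1 = (-1.0286, 3.2286, 3.2571, -0.7714).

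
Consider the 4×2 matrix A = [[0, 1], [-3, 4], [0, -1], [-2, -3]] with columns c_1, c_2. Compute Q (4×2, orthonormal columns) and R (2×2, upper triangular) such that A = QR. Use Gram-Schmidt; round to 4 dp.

Q = [[0.0000, 0.2031], [-0.8321, 0.5313], [0.0000, -0.2031], [-0.5547, -0.7970]], R = [[3.6056, -1.6641], [0.0000, 4.9225]]

c_1 = (0, -3, 0, -2); ‖c_1‖ = 3.6056, so e_1 = (0.0000, -0.8321, 0.0000, -0.5547).
e_1·c_2 = 0.0000·1 + (-0.8321)·4 + 0.0000·(-1) + (-0.5547)·(-3) = -1.6641.
u_2 = c_2 + 1.6641·e_1 = (1.0000, 2.6154, -1.0000, -3.9231).
‖u_2‖ = 4.9225, so e_2 = (0.2031, 0.5313, -0.2031, -0.7970).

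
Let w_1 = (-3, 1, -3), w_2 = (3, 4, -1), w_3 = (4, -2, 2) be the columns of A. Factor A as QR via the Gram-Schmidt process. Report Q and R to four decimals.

w_1 = (-3, 1, -3); ‖w_1‖ = 4.3589, so q_1 = (-0.6882, 0.2294, -0.6882).
q_1·w_2 = (-0.6882)·3 + 0.2294·4 + (-0.6882)·(-1) = -0.4588.
u_2 = w_2 + 0.4588·q_1 = (2.6842, 4.1053, -1.3158).
‖u_2‖ = 5.0783, so q_2 = (0.5286, 0.8084, -0.2591).
q_1·w_3 = (-0.6882)·4 + 0.2294·(-2) + (-0.6882)·2 = -4.5883; q_2·w_3 = 0.5286·4 + 0.8084·(-2) + (-0.2591)·2 = -0.0207.
u_3 = w_3 + 4.5883·q_1 + 0.0207·q_2 = (0.8531, -0.9306, -1.1633).
‖u_3‖ = 1.7167, so q_3 = (0.4969, -0.5421, -0.6776).

Q = [[-0.6882, 0.5286, 0.4969], [0.2294, 0.8084, -0.5421], [-0.6882, -0.2591, -0.6776]], R = [[4.3589, -0.4588, -4.5883], [0.0000, 5.0783, -0.0207], [0.0000, 0.0000, 1.7167]]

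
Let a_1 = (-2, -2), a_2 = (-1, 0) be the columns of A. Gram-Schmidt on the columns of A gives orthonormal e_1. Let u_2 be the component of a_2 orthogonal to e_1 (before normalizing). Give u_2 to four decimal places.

a_1 = (-2, -2); ‖a_1‖ = 2.8284, so e_1 = (-0.7071, -0.7071).
e_1·a_2 = (-0.7071)·(-1) + (-0.7071)·0 = 0.7071.
u_2 = a_2 − 0.7071·e_1 = (-0.5000, 0.5000).

u_2 = (-0.5000, 0.5000)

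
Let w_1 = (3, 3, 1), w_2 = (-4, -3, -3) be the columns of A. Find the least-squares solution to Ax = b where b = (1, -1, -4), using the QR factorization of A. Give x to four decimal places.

w_1 = (3, 3, 1); ‖w_1‖ = 4.3589, so e_1 = (0.6882, 0.6882, 0.2294).
e_1·w_2 = 0.6882·(-4) + 0.6882·(-3) + 0.2294·(-3) = -5.5060.
u_2 = w_2 + 5.5060·e_1 = (-0.2105, 0.7895, -1.7368).
‖u_2‖ = 1.9194, so e_2 = (-0.1097, 0.4113, -0.9049).
Qᵀb = (-0.9177, 3.0985).
Back-substitute: x_2 = 3.0985/1.9194 = 1.6143.
x_1 = (-0.9177 + 5.5060·1.6143)/4.3589 = 1.8286.

x = (1.8286, 1.6143)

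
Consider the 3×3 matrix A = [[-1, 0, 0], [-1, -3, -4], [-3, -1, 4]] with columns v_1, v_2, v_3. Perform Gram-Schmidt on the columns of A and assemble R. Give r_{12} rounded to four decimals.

v_1 = (-1, -1, -3); ‖v_1‖ = 3.3166, so q_1 = (-0.3015, -0.3015, -0.9045).
r_{12} = q_1·v_2 = 1.8091.

r_{12} = 1.8091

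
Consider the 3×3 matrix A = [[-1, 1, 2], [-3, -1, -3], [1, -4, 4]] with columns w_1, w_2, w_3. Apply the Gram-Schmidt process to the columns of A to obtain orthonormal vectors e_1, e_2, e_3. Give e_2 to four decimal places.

e_2 = (0.1948, -0.3680, -0.9092)

w_1 = (-1, -3, 1); ‖w_1‖ = 3.3166, so e_1 = (-0.3015, -0.9045, 0.3015).
e_1·w_2 = (-0.3015)·1 + (-0.9045)·(-1) + 0.3015·(-4) = -0.6030.
u_2 = w_2 + 0.6030·e_1 = (0.8182, -1.5455, -3.8182).
‖u_2‖ = 4.1996, so e_2 = (0.1948, -0.3680, -0.9092).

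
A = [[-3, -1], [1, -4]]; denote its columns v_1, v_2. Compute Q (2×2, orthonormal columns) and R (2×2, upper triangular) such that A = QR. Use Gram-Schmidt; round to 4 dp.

v_1 = (-3, 1); ‖v_1‖ = 3.1623, so q_1 = (-0.9487, 0.3162).
q_1·v_2 = (-0.9487)·(-1) + 0.3162·(-4) = -0.3162.
u_2 = v_2 + 0.3162·q_1 = (-1.3000, -3.9000).
‖u_2‖ = 4.1110, so q_2 = (-0.3162, -0.9487).

Q = [[-0.9487, -0.3162], [0.3162, -0.9487]], R = [[3.1623, -0.3162], [0.0000, 4.1110]]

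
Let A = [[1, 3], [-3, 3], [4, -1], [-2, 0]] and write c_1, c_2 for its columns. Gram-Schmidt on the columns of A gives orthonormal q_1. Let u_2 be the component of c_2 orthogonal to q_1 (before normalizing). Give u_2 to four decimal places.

q_1 = c_1/‖c_1‖ = (1, -3, 4, -2)/5.4772 = (0.1826, -0.5477, 0.7303, -0.3651).
r_{12} = q_1·c_2 = -1.8257.
u_2 = c_2 + 1.8257·q_1 = (3.3333, 2.0000, 0.3333, -0.6667).

u_2 = (3.3333, 2.0000, 0.3333, -0.6667)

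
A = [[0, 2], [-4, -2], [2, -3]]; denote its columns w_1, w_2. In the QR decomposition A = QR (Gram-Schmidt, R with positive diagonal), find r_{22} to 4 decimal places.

e_1 = w_1/‖w_1‖ = (0, -4, 2)/4.4721 = (0.0000, -0.8944, 0.4472).
r_{12} = e_1·w_2 = 0.4472.
u_2 = w_2 − 0.4472·e_1 = (2.0000, -1.6000, -3.2000).
r_{22} = ‖u_2‖ = 4.0988.

r_{22} = 4.0988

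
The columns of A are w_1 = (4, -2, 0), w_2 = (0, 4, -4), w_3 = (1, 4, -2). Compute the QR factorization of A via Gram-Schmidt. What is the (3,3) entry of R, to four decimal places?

r_{33} = 1.6667

w_1 = (4, -2, 0); ‖w_1‖ = 4.4721, so q_1 = (0.8944, -0.4472, 0.0000).
q_1·w_2 = 0.8944·0 + (-0.4472)·4 + 0.0000·(-4) = -1.7889.
u_2 = w_2 + 1.7889·q_1 = (1.6000, 3.2000, -4.0000).
‖u_2‖ = 5.3666, so q_2 = (0.2981, 0.5963, -0.7454).
q_1·w_3 = 0.8944·1 + (-0.4472)·4 + 0.0000·(-2) = -0.8944; q_2·w_3 = 0.2981·1 + 0.5963·4 + (-0.7454)·(-2) = 4.1740.
u_3 = w_3 + 0.8944·q_1 − 4.1740·q_2 = (0.5556, 1.1111, 1.1111).
r_{33} = ‖u_3‖ = 1.6667.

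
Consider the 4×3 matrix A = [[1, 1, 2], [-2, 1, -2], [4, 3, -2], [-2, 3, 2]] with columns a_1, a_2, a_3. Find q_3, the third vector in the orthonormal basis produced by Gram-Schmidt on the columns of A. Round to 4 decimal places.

a_1 = (1, -2, 4, -2); ‖a_1‖ = 5.0000, so q_1 = (0.2000, -0.4000, 0.8000, -0.4000).
q_1·a_2 = 0.2000·1 + (-0.4000)·1 + 0.8000·3 + (-0.4000)·3 = 1.0000.
u_2 = a_2 − 1.0000·q_1 = (0.8000, 1.4000, 2.2000, 3.4000).
‖u_2‖ = 4.3589, so q_2 = (0.1835, 0.3212, 0.5047, 0.7800).
q_1·a_3 = 0.2000·2 + (-0.4000)·(-2) + 0.8000·(-2) + (-0.4000)·2 = -1.2000; q_2·a_3 = 0.1835·2 + 0.3212·(-2) + 0.5047·(-2) + 0.7800·2 = 0.2753.
u_3 = a_3 + 1.2000·q_1 − 0.2753·q_2 = (2.1895, -2.5684, -1.1789, 1.3053).
‖u_3‖ = 3.8058, so q_3 = (0.5753, -0.6749, -0.3098, 0.3430).

q_3 = (0.5753, -0.6749, -0.3098, 0.3430)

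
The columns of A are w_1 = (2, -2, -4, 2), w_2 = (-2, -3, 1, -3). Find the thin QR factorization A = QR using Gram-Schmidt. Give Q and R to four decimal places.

w_1 = (2, -2, -4, 2); ‖w_1‖ = 5.2915, so q_1 = (0.3780, -0.3780, -0.7559, 0.3780).
q_1·w_2 = 0.3780·(-2) + (-0.3780)·(-3) + (-0.7559)·1 + 0.3780·(-3) = -1.5119.
u_2 = w_2 + 1.5119·q_1 = (-1.4286, -3.5714, -0.1429, -2.4286).
‖u_2‖ = 4.5513, so q_2 = (-0.3139, -0.7847, -0.0314, -0.5336).

Q = [[0.3780, -0.3139], [-0.3780, -0.7847], [-0.7559, -0.0314], [0.3780, -0.5336]], R = [[5.2915, -1.5119], [0.0000, 4.5513]]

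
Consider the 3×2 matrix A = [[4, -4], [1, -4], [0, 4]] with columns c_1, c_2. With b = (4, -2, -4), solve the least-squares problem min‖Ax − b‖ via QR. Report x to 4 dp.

x = (0.4615, -0.3077)

c_1 = (4, 1, 0); ‖c_1‖ = 4.1231, so e_1 = (0.9701, 0.2425, 0.0000).
e_1·c_2 = 0.9701·(-4) + 0.2425·(-4) + 0.0000·4 = -4.8507.
u_2 = c_2 + 4.8507·e_1 = (0.7059, -2.8235, 4.0000).
‖u_2‖ = 4.9468, so e_2 = (0.1427, -0.5708, 0.8086).
Qᵀb = (3.3955, -1.5221).
Back-substitute: x_2 = -1.5221/4.9468 = -0.3077.
x_1 = (3.3955 + 4.8507·(-0.3077))/4.1231 = 0.4615.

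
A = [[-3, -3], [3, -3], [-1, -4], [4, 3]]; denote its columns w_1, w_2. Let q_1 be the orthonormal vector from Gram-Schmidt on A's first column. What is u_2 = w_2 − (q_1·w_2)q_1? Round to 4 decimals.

u_2 = (-1.6286, -4.3714, -3.5429, 1.1714)

q_1 = w_1/‖w_1‖ = (-3, 3, -1, 4)/5.9161 = (-0.5071, 0.5071, -0.1690, 0.6761).
r_{12} = q_1·w_2 = 2.7045.
u_2 = w_2 − 2.7045·q_1 = (-1.6286, -4.3714, -3.5429, 1.1714).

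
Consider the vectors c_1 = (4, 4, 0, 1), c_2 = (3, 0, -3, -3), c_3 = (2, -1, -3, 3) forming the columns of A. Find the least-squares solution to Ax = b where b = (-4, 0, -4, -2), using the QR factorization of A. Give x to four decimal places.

x = (-0.6667, 0.4444, 0.0000)

c_1 = (4, 4, 0, 1); ‖c_1‖ = 5.7446, so e_1 = (0.6963, 0.6963, 0.0000, 0.1741).
e_1·c_2 = 0.6963·3 + 0.6963·0 + 0.0000·(-3) + 0.1741·(-3) = 1.5667.
u_2 = c_2 − 1.5667·e_1 = (1.9091, -1.0909, -3.0000, -3.2727).
‖u_2‖ = 4.9543, so e_2 = (0.3853, -0.2202, -0.6055, -0.6606).
e_1·c_3 = 0.6963·2 + 0.6963·(-1) + 0.0000·(-3) + 0.1741·3 = 1.2185; e_2·c_3 = 0.3853·2 + (-0.2202)·(-1) + (-0.6055)·(-3) + (-0.6606)·3 = 0.8257.
u_3 = c_3 − 1.2185·e_1 − 0.8257·e_2 = (0.8333, -1.6667, -2.5000, 3.3333).
‖u_3‖ = 4.5644, so e_3 = (0.1826, -0.3651, -0.5477, 0.7303).
Qᵀb = (-3.1334, 2.2019, 0.0000).
Back-substitute: x_3 = 0.0000/4.5644 = 0.0000.
x_2 = (2.2019 − 0.8257·0.0000)/4.9543 = 0.4444.
x_1 = (-3.1334 − 1.5667·0.4444 − 1.2185·0.0000)/5.7446 = -0.6667.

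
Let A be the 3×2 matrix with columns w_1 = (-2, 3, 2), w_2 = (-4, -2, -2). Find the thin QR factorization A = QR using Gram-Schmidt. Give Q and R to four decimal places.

Q = [[-0.4851, -0.8688], [0.7276, -0.3379], [0.4851, -0.3620]], R = [[4.1231, -0.4851], [0.0000, 4.8749]]

w_1 = (-2, 3, 2); ‖w_1‖ = 4.1231, so e_1 = (-0.4851, 0.7276, 0.4851).
e_1·w_2 = (-0.4851)·(-4) + 0.7276·(-2) + 0.4851·(-2) = -0.4851.
u_2 = w_2 + 0.4851·e_1 = (-4.2353, -1.6471, -1.7647).
‖u_2‖ = 4.8749, so e_2 = (-0.8688, -0.3379, -0.3620).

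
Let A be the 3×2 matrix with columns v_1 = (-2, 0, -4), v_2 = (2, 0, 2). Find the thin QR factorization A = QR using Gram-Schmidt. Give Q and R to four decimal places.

v_1 = (-2, 0, -4); ‖v_1‖ = 4.4721, so q_1 = (-0.4472, 0.0000, -0.8944).
q_1·v_2 = (-0.4472)·2 + 0.0000·0 + (-0.8944)·2 = -2.6833.
u_2 = v_2 + 2.6833·q_1 = (0.8000, 0.0000, -0.4000).
‖u_2‖ = 0.8944, so q_2 = (0.8944, 0.0000, -0.4472).

Q = [[-0.4472, 0.8944], [0.0000, 0.0000], [-0.8944, -0.4472]], R = [[4.4721, -2.6833], [0.0000, 0.8944]]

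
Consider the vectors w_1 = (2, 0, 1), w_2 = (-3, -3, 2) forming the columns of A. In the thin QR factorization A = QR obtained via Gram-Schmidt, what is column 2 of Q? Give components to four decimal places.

e_2 = (-0.3229, -0.6919, 0.6458)

w_1 = (2, 0, 1); ‖w_1‖ = 2.2361, so e_1 = (0.8944, 0.0000, 0.4472).
e_1·w_2 = 0.8944·(-3) + 0.0000·(-3) + 0.4472·2 = -1.7889.
u_2 = w_2 + 1.7889·e_1 = (-1.4000, -3.0000, 2.8000).
‖u_2‖ = 4.3359, so e_2 = (-0.3229, -0.6919, 0.6458).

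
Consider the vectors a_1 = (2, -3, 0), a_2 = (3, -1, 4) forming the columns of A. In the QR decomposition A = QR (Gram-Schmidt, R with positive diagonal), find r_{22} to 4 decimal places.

a_1 = (2, -3, 0); ‖a_1‖ = 3.6056, so q_1 = (0.5547, -0.8321, 0.0000).
q_1·a_2 = 0.5547·3 + (-0.8321)·(-1) + 0.0000·4 = 2.4962.
u_2 = a_2 − 2.4962·q_1 = (1.6154, 1.0769, 4.0000).
r_{22} = ‖u_2‖ = 4.4463.

r_{22} = 4.4463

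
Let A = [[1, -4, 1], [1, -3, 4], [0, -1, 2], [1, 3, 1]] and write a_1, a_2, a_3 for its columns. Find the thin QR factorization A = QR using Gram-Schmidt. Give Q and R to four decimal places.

e_1 = a_1/‖a_1‖ = (1, 1, 0, 1)/1.7321 = (0.5774, 0.5774, 0.0000, 0.5774).
r_{12} = e_1·a_2 = -2.3094.
u_2 = a_2 + 2.3094·e_1 = (-2.6667, -1.6667, -1.0000, 4.3333).
‖u_2‖ = 5.4467, so e_2 = (-0.4896, -0.3060, -0.1836, 0.7956).
r_{13} = e_1·a_3 = 3.4641; r_{23} = e_2·a_3 = -1.2852.
u_3 = a_3 − 3.4641·e_1 + 1.2852·e_2 = (-1.6292, 1.6067, 1.7640, 0.0225).
‖u_3‖ = 2.8893, so e_3 = (-0.5639, 0.5561, 0.6105, 0.0078).

Q = [[0.5774, -0.4896, -0.5639], [0.5774, -0.3060, 0.5561], [0.0000, -0.1836, 0.6105], [0.5774, 0.7956, 0.0078]], R = [[1.7321, -2.3094, 3.4641], [0.0000, 5.4467, -1.2852], [0.0000, 0.0000, 2.8893]]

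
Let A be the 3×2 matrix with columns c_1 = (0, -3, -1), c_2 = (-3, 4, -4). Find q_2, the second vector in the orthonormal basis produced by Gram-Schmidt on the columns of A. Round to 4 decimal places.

c_1 = (0, -3, -1); ‖c_1‖ = 3.1623, so q_1 = (0.0000, -0.9487, -0.3162).
q_1·c_2 = 0.0000·(-3) + (-0.9487)·4 + (-0.3162)·(-4) = -2.5298.
u_2 = c_2 + 2.5298·q_1 = (-3.0000, 1.6000, -4.8000).
‖u_2‖ = 5.8822, so q_2 = (-0.5100, 0.2720, -0.8160).

q_2 = (-0.5100, 0.2720, -0.8160)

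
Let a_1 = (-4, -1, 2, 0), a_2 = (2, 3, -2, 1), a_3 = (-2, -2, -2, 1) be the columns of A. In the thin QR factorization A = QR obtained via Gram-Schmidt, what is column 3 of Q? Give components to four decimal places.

q_3 = (-0.2810, -0.4450, -0.7846, 0.3279)

a_1 = (-4, -1, 2, 0); ‖a_1‖ = 4.5826, so q_1 = (-0.8729, -0.2182, 0.4364, 0.0000).
q_1·a_2 = (-0.8729)·2 + (-0.2182)·3 + 0.4364·(-2) + 0.0000·1 = -3.2733.
u_2 = a_2 + 3.2733·q_1 = (-0.8571, 2.2857, -0.5714, 1.0000).
‖u_2‖ = 2.6992, so q_2 = (-0.3176, 0.8468, -0.2117, 0.3705).
q_1·a_3 = (-0.8729)·(-2) + (-0.2182)·(-2) + 0.4364·(-2) + 0.0000·1 = 1.3093; q_2·a_3 = (-0.3176)·(-2) + 0.8468·(-2) + (-0.2117)·(-2) + 0.3705·1 = -0.2646.
u_3 = a_3 − 1.3093·q_1 + 0.2646·q_2 = (-0.9412, -1.4902, -2.6275, 1.0980).
‖u_3‖ = 3.3490, so q_3 = (-0.2810, -0.4450, -0.7846, 0.3279).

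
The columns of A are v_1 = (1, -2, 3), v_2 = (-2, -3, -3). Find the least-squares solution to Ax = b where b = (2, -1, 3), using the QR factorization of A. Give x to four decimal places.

x = (0.8339, -0.2650)

v_1 = (1, -2, 3); ‖v_1‖ = 3.7417, so e_1 = (0.2673, -0.5345, 0.8018).
e_1·v_2 = 0.2673·(-2) + (-0.5345)·(-3) + 0.8018·(-3) = -1.3363.
u_2 = v_2 + 1.3363·e_1 = (-1.6429, -3.7143, -1.9286).
‖u_2‖ = 4.4960, so e_2 = (-0.3654, -0.8261, -0.4289).
Qᵀb = (3.4744, -1.1915).
Back-substitute: x_2 = -1.1915/4.4960 = -0.2650.
x_1 = (3.4744 + 1.3363·(-0.2650))/3.7417 = 0.8339.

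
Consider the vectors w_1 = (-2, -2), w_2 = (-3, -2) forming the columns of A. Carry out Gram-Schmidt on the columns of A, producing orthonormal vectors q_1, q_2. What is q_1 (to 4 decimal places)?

q_1 = (-0.7071, -0.7071)

q_1 = w_1/‖w_1‖ = (-2, -2)/2.8284 = (-0.7071, -0.7071).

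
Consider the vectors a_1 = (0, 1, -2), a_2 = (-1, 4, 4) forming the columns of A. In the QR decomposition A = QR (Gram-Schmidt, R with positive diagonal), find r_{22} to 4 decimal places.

a_1 = (0, 1, -2); ‖a_1‖ = 2.2361, so q_1 = (0.0000, 0.4472, -0.8944).
q_1·a_2 = 0.0000·(-1) + 0.4472·4 + (-0.8944)·4 = -1.7889.
u_2 = a_2 + 1.7889·q_1 = (-1.0000, 4.8000, 2.4000).
r_{22} = ‖u_2‖ = 5.4589.

r_{22} = 5.4589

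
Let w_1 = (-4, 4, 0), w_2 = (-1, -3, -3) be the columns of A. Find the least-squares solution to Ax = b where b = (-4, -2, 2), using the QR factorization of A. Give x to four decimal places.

x = (0.3382, 0.3529)

w_1 = (-4, 4, 0); ‖w_1‖ = 5.6569, so e_1 = (-0.7071, 0.7071, 0.0000).
e_1·w_2 = (-0.7071)·(-1) + 0.7071·(-3) + 0.0000·(-3) = -1.4142.
u_2 = w_2 + 1.4142·e_1 = (-2.0000, -2.0000, -3.0000).
‖u_2‖ = 4.1231, so e_2 = (-0.4851, -0.4851, -0.7276).
Qᵀb = (1.4142, 1.4552).
Back-substitute: x_2 = 1.4552/4.1231 = 0.3529.
x_1 = (1.4142 + 1.4142·0.3529)/5.6569 = 0.3382.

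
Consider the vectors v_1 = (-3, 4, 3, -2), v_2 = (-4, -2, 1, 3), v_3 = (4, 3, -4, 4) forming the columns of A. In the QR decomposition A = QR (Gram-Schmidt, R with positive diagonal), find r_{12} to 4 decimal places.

r_{12} = 0.1622

v_1 = (-3, 4, 3, -2); ‖v_1‖ = 6.1644, so q_1 = (-0.4867, 0.6489, 0.4867, -0.3244).
r_{12} = q_1·v_2 = 0.1622.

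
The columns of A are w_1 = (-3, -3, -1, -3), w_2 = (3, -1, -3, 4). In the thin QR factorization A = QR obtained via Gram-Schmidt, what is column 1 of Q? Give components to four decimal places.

w_1 = (-3, -3, -1, -3); ‖w_1‖ = 5.2915, so e_1 = (-0.5669, -0.5669, -0.1890, -0.5669).

e_1 = (-0.5669, -0.5669, -0.1890, -0.5669)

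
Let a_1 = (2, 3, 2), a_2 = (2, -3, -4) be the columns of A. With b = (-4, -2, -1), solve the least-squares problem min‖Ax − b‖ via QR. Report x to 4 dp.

a_1 = (2, 3, 2); ‖a_1‖ = 4.1231, so q_1 = (0.4851, 0.7276, 0.4851).
q_1·a_2 = 0.4851·2 + 0.7276·(-3) + 0.4851·(-4) = -3.1530.
u_2 = a_2 + 3.1530·q_1 = (3.5294, -0.7059, -2.4706).
‖u_2‖ = 4.3656, so q_2 = (0.8085, -0.1617, -0.5659).
Qᵀb = (-3.8806, -2.3445).
Back-substitute: x_2 = -2.3445/4.3656 = -0.5370.
x_1 = (-3.8806 + 3.1530·(-0.5370))/4.1231 = -1.3519.

x = (-1.3519, -0.5370)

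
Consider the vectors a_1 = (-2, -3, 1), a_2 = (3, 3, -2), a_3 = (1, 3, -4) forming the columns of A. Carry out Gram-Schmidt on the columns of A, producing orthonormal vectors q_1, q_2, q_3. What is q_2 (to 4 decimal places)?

q_2 = (0.4905, -0.5518, -0.6745)

a_1 = (-2, -3, 1); ‖a_1‖ = 3.7417, so q_1 = (-0.5345, -0.8018, 0.2673).
q_1·a_2 = (-0.5345)·3 + (-0.8018)·3 + 0.2673·(-2) = -4.5434.
u_2 = a_2 + 4.5434·q_1 = (0.5714, -0.6429, -0.7857).
‖u_2‖ = 1.1650, so q_2 = (0.4905, -0.5518, -0.6745).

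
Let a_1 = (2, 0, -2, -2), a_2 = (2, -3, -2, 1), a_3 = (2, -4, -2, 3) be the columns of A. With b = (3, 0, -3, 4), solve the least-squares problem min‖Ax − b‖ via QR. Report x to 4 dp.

q_1 = a_1/‖a_1‖ = (2, 0, -2, -2)/3.4641 = (0.5774, 0.0000, -0.5774, -0.5774).
r_{12} = q_1·a_2 = 1.7321.
u_2 = a_2 − 1.7321·q_1 = (1.0000, -3.0000, -1.0000, 2.0000).
‖u_2‖ = 3.8730, so q_2 = (0.2582, -0.7746, -0.2582, 0.5164).
r_{13} = q_1·a_3 = 0.5774; r_{23} = q_2·a_3 = 5.6804.
u_3 = a_3 − 0.5774·q_1 − 5.6804·q_2 = (0.2000, 0.4000, -0.2000, 0.4000).
‖u_3‖ = 0.6325, so q_3 = (0.3162, 0.6325, -0.3162, 0.6325).
Qᵀb = (1.1547, 3.6148, 4.4272).
Back-substitute: x_3 = 4.4272/0.6325 = 7.0000.
x_2 = (3.6148 − 5.6804·7.0000)/3.8730 = -9.3333.
x_1 = (1.1547 − 1.7321·(-9.3333) − 0.5774·7.0000)/3.4641 = 3.8333.

x = (3.8333, -9.3333, 7.0000)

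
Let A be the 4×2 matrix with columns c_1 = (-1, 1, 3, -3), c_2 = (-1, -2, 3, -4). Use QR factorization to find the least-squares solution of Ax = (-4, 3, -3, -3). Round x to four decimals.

e_1 = c_1/‖c_1‖ = (-1, 1, 3, -3)/4.4721 = (-0.2236, 0.2236, 0.6708, -0.6708).
r_{12} = e_1·c_2 = 4.4721.
u_2 = c_2 − 4.4721·e_1 = (0.0000, -3.0000, 0.0000, -1.0000).
‖u_2‖ = 3.1623, so e_2 = (0.0000, -0.9487, 0.0000, -0.3162).
Qᵀb = (1.5652, -1.8974).
Back-substitute: x_2 = -1.8974/3.1623 = -0.6000.
x_1 = (1.5652 − 4.4721·(-0.6000))/4.4721 = 0.9500.

x = (0.9500, -0.6000)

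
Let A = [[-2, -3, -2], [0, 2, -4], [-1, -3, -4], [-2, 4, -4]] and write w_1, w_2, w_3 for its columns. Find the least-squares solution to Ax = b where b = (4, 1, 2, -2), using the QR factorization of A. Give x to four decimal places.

x = (-0.0962, -0.6731, -0.2788)

q_1 = w_1/‖w_1‖ = (-2, 0, -1, -2)/3.0000 = (-0.6667, 0.0000, -0.3333, -0.6667).
r_{12} = q_1·w_2 = 0.3333.
u_2 = w_2 − 0.3333·q_1 = (-2.7778, 2.0000, -2.8889, 4.2222).
‖u_2‖ = 6.1554, so q_2 = (-0.4513, 0.3249, -0.4693, 0.6859).
r_{13} = q_1·w_3 = 5.3333; r_{23} = q_2·w_3 = -1.2636.
u_3 = w_3 − 5.3333·q_1 + 1.2636·q_2 = (0.9853, -3.5894, -2.8152, 0.4223).
‖u_3‖ = 4.6860, so q_3 = (0.2103, -0.7660, -0.6008, 0.0901).
Qᵀb = (-2.0000, -3.7907, -1.3067).
Back-substitute: x_3 = -1.3067/4.6860 = -0.2788.
x_2 = (-3.7907 + 1.2636·(-0.2788))/6.1554 = -0.6731.
x_1 = (-2.0000 − 0.3333·(-0.6731) − 5.3333·(-0.2788))/3.0000 = -0.0962.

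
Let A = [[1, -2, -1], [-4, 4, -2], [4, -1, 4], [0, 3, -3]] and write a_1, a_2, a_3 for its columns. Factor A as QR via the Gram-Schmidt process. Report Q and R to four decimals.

a_1 = (1, -4, 4, 0); ‖a_1‖ = 5.7446, so q_1 = (0.1741, -0.6963, 0.6963, 0.0000).
q_1·a_2 = 0.1741·(-2) + (-0.6963)·4 + 0.6963·(-1) + 0.0000·3 = -3.8297.
u_2 = a_2 + 3.8297·q_1 = (-1.3333, 1.3333, 1.6667, 3.0000).
‖u_2‖ = 3.9158, so q_2 = (-0.3405, 0.3405, 0.4256, 0.7661).
q_1·a_3 = 0.1741·(-1) + (-0.6963)·(-2) + 0.6963·4 + 0.0000·(-3) = 4.0038; q_2·a_3 = (-0.3405)·(-1) + 0.3405·(-2) + 0.4256·4 + 0.7661·(-3) = -0.9364.
u_3 = a_3 − 4.0038·q_1 + 0.9364·q_2 = (-2.0158, 1.1067, 1.6107, -2.2826).
‖u_3‖ = 3.6184, so q_3 = (-0.5571, 0.3059, 0.4451, -0.6308).

Q = [[0.1741, -0.3405, -0.5571], [-0.6963, 0.3405, 0.3059], [0.6963, 0.4256, 0.4451], [0.0000, 0.7661, -0.6308]], R = [[5.7446, -3.8297, 4.0038], [0.0000, 3.9158, -0.9364], [0.0000, 0.0000, 3.6184]]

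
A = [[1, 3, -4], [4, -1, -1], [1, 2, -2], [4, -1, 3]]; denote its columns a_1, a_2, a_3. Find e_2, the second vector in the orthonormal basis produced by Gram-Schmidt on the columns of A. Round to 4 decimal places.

e_1 = a_1/‖a_1‖ = (1, 4, 1, 4)/5.8310 = (0.1715, 0.6860, 0.1715, 0.6860).
r_{12} = e_1·a_2 = -0.5145.
u_2 = a_2 + 0.5145·e_1 = (3.0882, -0.6471, 2.0882, -0.6471).
‖u_2‖ = 3.8387, so e_2 = (0.8045, -0.1686, 0.5440, -0.1686).

e_2 = (0.8045, -0.1686, 0.5440, -0.1686)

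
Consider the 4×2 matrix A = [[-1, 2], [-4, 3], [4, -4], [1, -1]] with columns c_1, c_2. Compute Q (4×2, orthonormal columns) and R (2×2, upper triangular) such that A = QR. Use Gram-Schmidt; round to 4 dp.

Q = [[-0.1715, 0.8261], [-0.6860, -0.4912], [0.6860, -0.2679], [0.1715, -0.0670]], R = [[5.8310, -5.3165], [0.0000, 1.3173]]

c_1 = (-1, -4, 4, 1); ‖c_1‖ = 5.8310, so q_1 = (-0.1715, -0.6860, 0.6860, 0.1715).
q_1·c_2 = (-0.1715)·2 + (-0.6860)·3 + 0.6860·(-4) + 0.1715·(-1) = -5.3165.
u_2 = c_2 + 5.3165·q_1 = (1.0882, -0.6471, -0.3529, -0.0882).
‖u_2‖ = 1.3173, so q_2 = (0.8261, -0.4912, -0.2679, -0.0670).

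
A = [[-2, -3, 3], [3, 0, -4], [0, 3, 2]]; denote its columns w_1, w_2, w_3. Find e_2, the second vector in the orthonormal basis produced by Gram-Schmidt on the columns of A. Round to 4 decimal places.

e_1 = w_1/‖w_1‖ = (-2, 3, 0)/3.6056 = (-0.5547, 0.8321, 0.0000).
r_{12} = e_1·w_2 = 1.6641.
u_2 = w_2 − 1.6641·e_1 = (-2.0769, -1.3846, 3.0000).
‖u_2‖ = 3.9027, so e_2 = (-0.5322, -0.3548, 0.7687).

e_2 = (-0.5322, -0.3548, 0.7687)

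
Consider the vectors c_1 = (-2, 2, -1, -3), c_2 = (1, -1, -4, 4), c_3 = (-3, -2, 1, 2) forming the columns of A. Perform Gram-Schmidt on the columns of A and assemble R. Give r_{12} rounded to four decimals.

r_{12} = -2.8284

q_1 = c_1/‖c_1‖ = (-2, 2, -1, -3)/4.2426 = (-0.4714, 0.4714, -0.2357, -0.7071).
r_{12} = q_1·c_2 = -2.8284.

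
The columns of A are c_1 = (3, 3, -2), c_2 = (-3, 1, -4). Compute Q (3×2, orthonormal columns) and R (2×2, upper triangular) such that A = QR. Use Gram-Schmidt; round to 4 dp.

Q = [[0.6396, -0.6441], [0.6396, 0.1431], [-0.4264, -0.7514]], R = [[4.6904, 0.4264], [0.0000, 5.0812]]

c_1 = (3, 3, -2); ‖c_1‖ = 4.6904, so q_1 = (0.6396, 0.6396, -0.4264).
q_1·c_2 = 0.6396·(-3) + 0.6396·1 + (-0.4264)·(-4) = 0.4264.
u_2 = c_2 − 0.4264·q_1 = (-3.2727, 0.7273, -3.8182).
‖u_2‖ = 5.0812, so q_2 = (-0.6441, 0.1431, -0.7514).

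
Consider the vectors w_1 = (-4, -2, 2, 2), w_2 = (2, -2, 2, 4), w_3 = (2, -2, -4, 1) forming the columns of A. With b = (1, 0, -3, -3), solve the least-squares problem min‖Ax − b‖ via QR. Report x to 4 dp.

x = (-0.2602, -0.5578, 0.4252)

q_1 = w_1/‖w_1‖ = (-4, -2, 2, 2)/5.2915 = (-0.7559, -0.3780, 0.3780, 0.3780).
r_{12} = q_1·w_2 = 1.5119.
u_2 = w_2 − 1.5119·q_1 = (3.1429, -1.4286, 1.4286, 3.4286).
‖u_2‖ = 5.0709, so q_2 = (0.6198, -0.2817, 0.2817, 0.6761).
r_{13} = q_1·w_3 = -1.8898; r_{23} = q_2·w_3 = 1.3522.
u_3 = w_3 + 1.8898·q_1 − 1.3522·q_2 = (-0.2667, -2.3333, -3.6667, 0.8000).
‖u_3‖ = 4.4272, so q_3 = (-0.0602, -0.5270, -0.8282, 0.1807).
Qᵀb = (-3.0237, -2.2537, 1.8823).
Back-substitute: x_3 = 1.8823/4.4272 = 0.4252.
x_2 = (-2.2537 − 1.3522·0.4252)/5.0709 = -0.5578.
x_1 = (-3.0237 − 1.5119·(-0.5578) + 1.8898·0.4252)/5.2915 = -0.2602.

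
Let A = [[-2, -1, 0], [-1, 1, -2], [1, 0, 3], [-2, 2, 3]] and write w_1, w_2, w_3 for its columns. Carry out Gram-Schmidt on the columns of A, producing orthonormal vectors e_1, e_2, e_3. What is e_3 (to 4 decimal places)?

w_1 = (-2, -1, 1, -2); ‖w_1‖ = 3.1623, so e_1 = (-0.6325, -0.3162, 0.3162, -0.6325).
e_1·w_2 = (-0.6325)·(-1) + (-0.3162)·1 + 0.3162·0 + (-0.6325)·2 = -0.9487.
u_2 = w_2 + 0.9487·e_1 = (-1.6000, 0.7000, 0.3000, 1.4000).
‖u_2‖ = 2.2583, so e_2 = (-0.7085, 0.3100, 0.1328, 0.6199).
e_1·w_3 = (-0.6325)·0 + (-0.3162)·(-2) + 0.3162·3 + (-0.6325)·3 = -0.3162; e_2·w_3 = (-0.7085)·0 + 0.3100·(-2) + 0.1328·3 + 0.6199·3 = 1.6384.
u_3 = w_3 + 0.3162·e_1 − 1.6384·e_2 = (0.9608, -2.6078, 2.8824, 1.7843).
‖u_3‖ = 4.3836, so e_3 = (0.2192, -0.5949, 0.6575, 0.4070).

e_3 = (0.2192, -0.5949, 0.6575, 0.4070)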